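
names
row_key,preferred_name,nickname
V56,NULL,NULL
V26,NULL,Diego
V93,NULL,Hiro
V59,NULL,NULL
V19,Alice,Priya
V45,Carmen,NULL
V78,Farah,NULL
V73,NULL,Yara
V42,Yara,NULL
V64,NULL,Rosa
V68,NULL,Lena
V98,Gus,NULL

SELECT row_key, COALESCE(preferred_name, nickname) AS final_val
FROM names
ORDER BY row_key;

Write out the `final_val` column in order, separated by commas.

Alice, Diego, Yara, Carmen, NULL, NULL, Rosa, Lena, Yara, Farah, Hiro, Gus

row_key=V19: preferred_name=Alice → Alice
row_key=V26: preferred_name=NULL, nickname=Diego → Diego
row_key=V42: preferred_name=Yara → Yara
row_key=V45: preferred_name=Carmen → Carmen
row_key=V56: preferred_name=NULL, nickname=NULL (all NULL) → NULL
row_key=V59: preferred_name=NULL, nickname=NULL (all NULL) → NULL
row_key=V64: preferred_name=NULL, nickname=Rosa → Rosa
row_key=V68: preferred_name=NULL, nickname=Lena → Lena
row_key=V73: preferred_name=NULL, nickname=Yara → Yara
row_key=V78: preferred_name=Farah → Farah
row_key=V93: preferred_name=NULL, nickname=Hiro → Hiro
row_key=V98: preferred_name=Gus → Gus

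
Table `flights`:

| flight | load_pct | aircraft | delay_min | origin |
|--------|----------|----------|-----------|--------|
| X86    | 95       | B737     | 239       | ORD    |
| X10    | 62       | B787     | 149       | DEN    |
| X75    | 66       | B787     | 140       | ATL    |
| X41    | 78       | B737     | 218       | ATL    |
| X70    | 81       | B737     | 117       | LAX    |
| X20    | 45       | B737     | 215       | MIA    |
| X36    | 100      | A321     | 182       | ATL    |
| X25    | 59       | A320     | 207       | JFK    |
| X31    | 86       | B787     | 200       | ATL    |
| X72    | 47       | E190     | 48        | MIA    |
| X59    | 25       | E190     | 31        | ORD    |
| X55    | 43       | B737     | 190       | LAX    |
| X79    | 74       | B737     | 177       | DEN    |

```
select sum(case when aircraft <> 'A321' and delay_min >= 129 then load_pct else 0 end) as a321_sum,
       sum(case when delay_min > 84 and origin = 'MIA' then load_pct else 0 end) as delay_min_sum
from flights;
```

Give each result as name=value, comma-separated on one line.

[a321_sum: aircraft <> 'A321' and delay_min >= 129]
flight=X86: ✓ → 95
flight=X10: ✓ → 62
flight=X75: ✓ → 66
flight=X41: ✓ → 78
flight=X70: ✗
flight=X20: ✓ → 45
flight=X36: ✗
flight=X25: ✓ → 59
flight=X31: ✓ → 86
flight=X72: ✗
flight=X59: ✗
flight=X55: ✓ → 43
flight=X79: ✓ → 74
a321_sum = 95 + 62 + 66 + 78 + 45 + 59 + 86 + 43 + 74 = 608
—
[delay_min_sum: delay_min > 84 and origin = 'MIA']
flight=X86: ✗
flight=X10: ✗
flight=X75: ✗
flight=X41: ✗
flight=X70: ✗
flight=X20: ✓ → 45
flight=X36: ✗
flight=X25: ✗
flight=X31: ✗
flight=X72: ✗
flight=X59: ✗
flight=X55: ✗
flight=X79: ✗
delay_min_sum = 45

a321_sum=608, delay_min_sum=45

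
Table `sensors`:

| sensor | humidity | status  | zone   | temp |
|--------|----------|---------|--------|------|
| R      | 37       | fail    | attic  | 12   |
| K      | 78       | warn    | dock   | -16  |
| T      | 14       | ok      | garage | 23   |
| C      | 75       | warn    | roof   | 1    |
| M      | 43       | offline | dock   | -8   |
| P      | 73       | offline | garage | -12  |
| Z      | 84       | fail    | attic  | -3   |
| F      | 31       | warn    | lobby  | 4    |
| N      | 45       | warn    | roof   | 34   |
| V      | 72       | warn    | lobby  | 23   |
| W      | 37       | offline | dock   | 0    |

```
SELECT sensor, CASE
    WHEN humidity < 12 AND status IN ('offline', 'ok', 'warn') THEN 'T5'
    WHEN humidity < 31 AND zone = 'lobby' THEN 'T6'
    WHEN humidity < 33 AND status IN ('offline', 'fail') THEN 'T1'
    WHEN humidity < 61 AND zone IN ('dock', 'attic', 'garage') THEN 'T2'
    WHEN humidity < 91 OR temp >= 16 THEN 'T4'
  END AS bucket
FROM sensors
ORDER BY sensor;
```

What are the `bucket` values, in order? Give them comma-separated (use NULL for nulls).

T4, T4, T4, T2, T4, T4, T2, T2, T4, T2, T4

sensor=C: humidity < 91 OR temp >= 16 → T4
sensor=F: humidity < 91 OR temp >= 16 → T4
sensor=K: humidity < 91 OR temp >= 16 → T4
sensor=M: humidity < 61 AND zone IN ('dock', 'attic', 'garage') → T2
sensor=N: humidity < 91 OR temp >= 16 → T4
sensor=P: humidity < 91 OR temp >= 16 → T4
sensor=R: humidity < 61 AND zone IN ('dock', 'attic', 'garage') → T2
sensor=T: humidity < 61 AND zone IN ('dock', 'attic', 'garage') → T2
sensor=V: humidity < 91 OR temp >= 16 → T4
sensor=W: humidity < 61 AND zone IN ('dock', 'attic', 'garage') → T2
sensor=Z: humidity < 91 OR temp >= 16 → T4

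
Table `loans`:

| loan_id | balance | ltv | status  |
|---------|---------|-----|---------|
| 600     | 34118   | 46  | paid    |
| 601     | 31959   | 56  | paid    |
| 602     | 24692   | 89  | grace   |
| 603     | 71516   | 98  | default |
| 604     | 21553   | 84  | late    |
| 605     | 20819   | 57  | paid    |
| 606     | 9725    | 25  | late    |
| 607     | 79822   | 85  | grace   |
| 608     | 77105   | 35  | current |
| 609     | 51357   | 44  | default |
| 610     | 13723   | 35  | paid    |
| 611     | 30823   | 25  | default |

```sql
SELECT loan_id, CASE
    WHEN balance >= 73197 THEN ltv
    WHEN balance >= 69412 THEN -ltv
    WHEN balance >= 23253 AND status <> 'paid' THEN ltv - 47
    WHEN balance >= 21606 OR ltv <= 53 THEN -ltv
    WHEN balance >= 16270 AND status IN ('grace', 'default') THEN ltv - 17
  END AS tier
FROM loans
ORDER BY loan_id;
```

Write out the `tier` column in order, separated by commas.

-46, -56, 42, -98, NULL, NULL, -25, 85, 35, -3, -35, -22

loan_id=600: balance >= 21606 OR ltv <= 53 → -46
loan_id=601: balance >= 21606 OR ltv <= 53 → -56
loan_id=602: balance >= 23253 AND status <> 'paid' → 42
loan_id=603: balance >= 69412 → -98
loan_id=604: (no match → NULL) → NULL
loan_id=605: (no match → NULL) → NULL
loan_id=606: balance >= 21606 OR ltv <= 53 → -25
loan_id=607: balance >= 73197 → 85
loan_id=608: balance >= 73197 → 35
loan_id=609: balance >= 23253 AND status <> 'paid' → -3
loan_id=610: balance >= 21606 OR ltv <= 53 → -35
loan_id=611: balance >= 23253 AND status <> 'paid' → -22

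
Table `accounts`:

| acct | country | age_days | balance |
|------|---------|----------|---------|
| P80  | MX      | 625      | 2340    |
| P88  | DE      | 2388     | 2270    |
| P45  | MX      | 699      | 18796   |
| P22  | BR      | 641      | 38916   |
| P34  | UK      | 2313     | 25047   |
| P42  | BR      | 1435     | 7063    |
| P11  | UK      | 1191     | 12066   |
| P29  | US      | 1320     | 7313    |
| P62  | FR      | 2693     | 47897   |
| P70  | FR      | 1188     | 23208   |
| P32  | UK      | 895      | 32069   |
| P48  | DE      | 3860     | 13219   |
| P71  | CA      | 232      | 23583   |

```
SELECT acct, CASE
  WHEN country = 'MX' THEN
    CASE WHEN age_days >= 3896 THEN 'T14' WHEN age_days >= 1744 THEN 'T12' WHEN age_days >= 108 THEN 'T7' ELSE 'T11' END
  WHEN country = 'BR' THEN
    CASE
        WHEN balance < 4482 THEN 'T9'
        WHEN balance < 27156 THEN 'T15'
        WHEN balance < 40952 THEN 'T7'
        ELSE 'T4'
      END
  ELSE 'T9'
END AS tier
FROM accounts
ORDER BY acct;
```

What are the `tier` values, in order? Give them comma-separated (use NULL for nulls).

T9, T7, T9, T9, T9, T15, T7, T9, T9, T9, T9, T7, T9

acct=P11: country='UK' → outer ELSE → T9
acct=P22: country='BR' → inner[balance < 40952] → T7
acct=P29: country='US' → outer ELSE → T9
acct=P32: country='UK' → outer ELSE → T9
acct=P34: country='UK' → outer ELSE → T9
acct=P42: country='BR' → inner[balance < 27156] → T15
acct=P45: country='MX' → inner[age_days >= 108] → T7
acct=P48: country='DE' → outer ELSE → T9
acct=P62: country='FR' → outer ELSE → T9
acct=P70: country='FR' → outer ELSE → T9
acct=P71: country='CA' → outer ELSE → T9
acct=P80: country='MX' → inner[age_days >= 108] → T7
acct=P88: country='DE' → outer ELSE → T9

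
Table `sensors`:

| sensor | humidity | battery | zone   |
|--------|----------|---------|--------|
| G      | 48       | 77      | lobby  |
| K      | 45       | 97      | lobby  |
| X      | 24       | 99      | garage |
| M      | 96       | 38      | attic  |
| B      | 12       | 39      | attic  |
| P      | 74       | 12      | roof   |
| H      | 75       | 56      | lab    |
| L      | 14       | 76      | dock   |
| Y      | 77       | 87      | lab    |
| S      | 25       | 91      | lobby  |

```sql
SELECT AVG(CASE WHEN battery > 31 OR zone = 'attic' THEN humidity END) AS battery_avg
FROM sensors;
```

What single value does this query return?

sensor=G: ✓ → 48
sensor=K: ✓ → 45
sensor=X: ✓ → 24
sensor=M: ✓ → 96
sensor=B: ✓ → 12
sensor=P: ✗
sensor=H: ✓ → 75
sensor=L: ✓ → 14
sensor=Y: ✓ → 77
sensor=S: ✓ → 25
battery_avg = (48 + 45 + 24 + 96 + 12 + 75 + 14 + 77 + 25) / 9 = 46.2222222222

46.2222222222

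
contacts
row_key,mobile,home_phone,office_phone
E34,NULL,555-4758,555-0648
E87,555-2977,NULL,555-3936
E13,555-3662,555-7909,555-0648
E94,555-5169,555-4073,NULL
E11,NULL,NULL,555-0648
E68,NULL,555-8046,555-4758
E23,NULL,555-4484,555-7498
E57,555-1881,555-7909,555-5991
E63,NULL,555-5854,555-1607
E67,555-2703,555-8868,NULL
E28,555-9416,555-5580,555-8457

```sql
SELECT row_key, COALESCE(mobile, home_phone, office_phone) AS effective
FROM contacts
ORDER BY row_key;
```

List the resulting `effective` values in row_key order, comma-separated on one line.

row_key=E11: mobile=NULL, home_phone=NULL, office_phone=555-0648 → 555-0648
row_key=E13: mobile=555-3662 → 555-3662
row_key=E23: mobile=NULL, home_phone=555-4484 → 555-4484
row_key=E28: mobile=555-9416 → 555-9416
row_key=E34: mobile=NULL, home_phone=555-4758 → 555-4758
row_key=E57: mobile=555-1881 → 555-1881
row_key=E63: mobile=NULL, home_phone=555-5854 → 555-5854
row_key=E67: mobile=555-2703 → 555-2703
row_key=E68: mobile=NULL, home_phone=555-8046 → 555-8046
row_key=E87: mobile=555-2977 → 555-2977
row_key=E94: mobile=555-5169 → 555-5169

555-0648, 555-3662, 555-4484, 555-9416, 555-4758, 555-1881, 555-5854, 555-2703, 555-8046, 555-2977, 555-5169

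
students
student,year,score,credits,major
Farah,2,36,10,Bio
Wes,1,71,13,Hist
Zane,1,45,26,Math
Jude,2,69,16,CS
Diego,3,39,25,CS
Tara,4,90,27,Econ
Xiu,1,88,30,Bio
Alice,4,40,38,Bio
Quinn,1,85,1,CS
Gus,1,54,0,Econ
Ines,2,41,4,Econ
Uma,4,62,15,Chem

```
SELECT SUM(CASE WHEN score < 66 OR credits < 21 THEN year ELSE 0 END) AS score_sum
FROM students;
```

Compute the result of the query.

student=Farah: ✓ → 2
student=Wes: ✓ → 1
student=Zane: ✓ → 1
student=Jude: ✓ → 2
student=Diego: ✓ → 3
student=Tara: ✗
student=Xiu: ✗
student=Alice: ✓ → 4
student=Quinn: ✓ → 1
student=Gus: ✓ → 1
student=Ines: ✓ → 2
student=Uma: ✓ → 4
score_sum = 2 + 1 + 1 + 2 + 3 + 4 + 1 + 1 + 2 + 4 = 21

21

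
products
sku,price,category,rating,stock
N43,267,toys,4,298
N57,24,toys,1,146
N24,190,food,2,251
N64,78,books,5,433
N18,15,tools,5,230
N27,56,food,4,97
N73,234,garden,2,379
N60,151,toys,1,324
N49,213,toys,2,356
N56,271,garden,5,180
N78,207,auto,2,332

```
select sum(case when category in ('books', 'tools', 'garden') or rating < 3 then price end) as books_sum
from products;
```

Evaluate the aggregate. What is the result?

sku=N43: ✗
sku=N57: ✓ → 24
sku=N24: ✓ → 190
sku=N64: ✓ → 78
sku=N18: ✓ → 15
sku=N27: ✗
sku=N73: ✓ → 234
sku=N60: ✓ → 151
sku=N49: ✓ → 213
sku=N56: ✓ → 271
sku=N78: ✓ → 207
books_sum = 24 + 190 + 78 + 15 + 234 + 151 + 213 + 271 + 207 = 1383

1383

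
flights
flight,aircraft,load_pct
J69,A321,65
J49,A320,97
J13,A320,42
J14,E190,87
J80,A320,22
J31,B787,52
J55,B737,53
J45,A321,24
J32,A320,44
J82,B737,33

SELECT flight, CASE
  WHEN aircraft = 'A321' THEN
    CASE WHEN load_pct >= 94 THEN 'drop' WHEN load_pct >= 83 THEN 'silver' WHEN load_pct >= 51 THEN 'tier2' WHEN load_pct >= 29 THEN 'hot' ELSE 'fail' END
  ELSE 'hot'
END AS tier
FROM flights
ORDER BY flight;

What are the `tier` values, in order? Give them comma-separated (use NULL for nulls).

hot, hot, hot, hot, fail, hot, hot, tier2, hot, hot

flight=J13: aircraft='A320' → outer ELSE → hot
flight=J14: aircraft='E190' → outer ELSE → hot
flight=J31: aircraft='B787' → outer ELSE → hot
flight=J32: aircraft='A320' → outer ELSE → hot
flight=J45: aircraft='A321' → inner[ELSE] → fail
flight=J49: aircraft='A320' → outer ELSE → hot
flight=J55: aircraft='B737' → outer ELSE → hot
flight=J69: aircraft='A321' → inner[load_pct >= 51] → tier2
flight=J80: aircraft='A320' → outer ELSE → hot
flight=J82: aircraft='B737' → outer ELSE → hot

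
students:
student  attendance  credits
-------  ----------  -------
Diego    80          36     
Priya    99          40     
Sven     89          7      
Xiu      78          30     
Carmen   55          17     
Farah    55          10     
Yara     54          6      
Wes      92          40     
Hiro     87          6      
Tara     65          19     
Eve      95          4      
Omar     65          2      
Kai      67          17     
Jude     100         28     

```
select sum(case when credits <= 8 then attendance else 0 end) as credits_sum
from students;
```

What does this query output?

student=Diego: ✗
student=Priya: ✗
student=Sven: ✓ → 89
student=Xiu: ✗
student=Carmen: ✗
student=Farah: ✗
student=Yara: ✓ → 54
student=Wes: ✗
student=Hiro: ✓ → 87
student=Tara: ✗
student=Eve: ✓ → 95
student=Omar: ✓ → 65
student=Kai: ✗
student=Jude: ✗
credits_sum = 89 + 54 + 87 + 95 + 65 = 390

390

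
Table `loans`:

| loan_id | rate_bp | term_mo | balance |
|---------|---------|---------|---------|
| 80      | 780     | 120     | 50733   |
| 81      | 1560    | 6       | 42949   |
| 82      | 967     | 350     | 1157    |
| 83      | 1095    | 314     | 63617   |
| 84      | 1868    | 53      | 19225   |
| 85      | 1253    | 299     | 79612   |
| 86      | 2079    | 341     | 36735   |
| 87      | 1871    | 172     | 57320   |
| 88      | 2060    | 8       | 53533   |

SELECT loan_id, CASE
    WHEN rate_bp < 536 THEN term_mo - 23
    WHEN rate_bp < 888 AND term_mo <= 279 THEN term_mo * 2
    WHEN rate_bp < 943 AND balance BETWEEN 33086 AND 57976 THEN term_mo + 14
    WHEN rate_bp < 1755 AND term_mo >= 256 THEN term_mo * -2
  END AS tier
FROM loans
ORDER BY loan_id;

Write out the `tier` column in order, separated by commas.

240, NULL, -700, -628, NULL, -598, NULL, NULL, NULL

loan_id=80: rate_bp < 888 AND term_mo <= 279 → 240
loan_id=81: (no match → NULL) → NULL
loan_id=82: rate_bp < 1755 AND term_mo >= 256 → -700
loan_id=83: rate_bp < 1755 AND term_mo >= 256 → -628
loan_id=84: (no match → NULL) → NULL
loan_id=85: rate_bp < 1755 AND term_mo >= 256 → -598
loan_id=86: (no match → NULL) → NULL
loan_id=87: (no match → NULL) → NULL
loan_id=88: (no match → NULL) → NULL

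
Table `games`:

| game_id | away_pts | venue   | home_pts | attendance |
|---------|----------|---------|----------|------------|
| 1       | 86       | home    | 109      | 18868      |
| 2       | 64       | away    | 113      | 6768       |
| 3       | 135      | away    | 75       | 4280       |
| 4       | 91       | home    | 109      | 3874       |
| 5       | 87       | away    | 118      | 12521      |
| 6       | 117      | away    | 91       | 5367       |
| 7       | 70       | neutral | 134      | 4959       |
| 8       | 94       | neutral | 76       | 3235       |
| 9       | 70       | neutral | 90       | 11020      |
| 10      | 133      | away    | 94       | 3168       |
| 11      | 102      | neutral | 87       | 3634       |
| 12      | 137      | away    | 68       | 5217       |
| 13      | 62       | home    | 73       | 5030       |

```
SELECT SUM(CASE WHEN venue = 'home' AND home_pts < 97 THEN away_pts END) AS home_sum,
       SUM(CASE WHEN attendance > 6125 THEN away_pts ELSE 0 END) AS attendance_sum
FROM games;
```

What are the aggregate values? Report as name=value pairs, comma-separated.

[home_sum: venue = 'home' AND home_pts < 97]
game_id=1: ✗
game_id=2: ✗
game_id=3: ✗
game_id=4: ✗
game_id=5: ✗
game_id=6: ✗
game_id=7: ✗
game_id=8: ✗
game_id=9: ✗
game_id=10: ✗
game_id=11: ✗
game_id=12: ✗
game_id=13: ✓ → 62
home_sum = 62
—
[attendance_sum: attendance > 6125]
game_id=1: ✓ → 86
game_id=2: ✓ → 64
game_id=3: ✗
game_id=4: ✗
game_id=5: ✓ → 87
game_id=6: ✗
game_id=7: ✗
game_id=8: ✗
game_id=9: ✓ → 70
game_id=10: ✗
game_id=11: ✗
game_id=12: ✗
game_id=13: ✗
attendance_sum = 86 + 64 + 87 + 70 = 307

home_sum=62, attendance_sum=307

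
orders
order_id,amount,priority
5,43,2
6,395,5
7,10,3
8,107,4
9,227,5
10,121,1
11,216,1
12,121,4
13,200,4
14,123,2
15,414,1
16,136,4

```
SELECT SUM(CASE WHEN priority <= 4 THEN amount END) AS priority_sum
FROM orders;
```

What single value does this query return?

order_id=5: ✓ → 43
order_id=6: ✗
order_id=7: ✓ → 10
order_id=8: ✓ → 107
order_id=9: ✗
order_id=10: ✓ → 121
order_id=11: ✓ → 216
order_id=12: ✓ → 121
order_id=13: ✓ → 200
order_id=14: ✓ → 123
order_id=15: ✓ → 414
order_id=16: ✓ → 136
priority_sum = 43 + 10 + 107 + 121 + 216 + 121 + 200 + 123 + 414 + 136 = 1491

1491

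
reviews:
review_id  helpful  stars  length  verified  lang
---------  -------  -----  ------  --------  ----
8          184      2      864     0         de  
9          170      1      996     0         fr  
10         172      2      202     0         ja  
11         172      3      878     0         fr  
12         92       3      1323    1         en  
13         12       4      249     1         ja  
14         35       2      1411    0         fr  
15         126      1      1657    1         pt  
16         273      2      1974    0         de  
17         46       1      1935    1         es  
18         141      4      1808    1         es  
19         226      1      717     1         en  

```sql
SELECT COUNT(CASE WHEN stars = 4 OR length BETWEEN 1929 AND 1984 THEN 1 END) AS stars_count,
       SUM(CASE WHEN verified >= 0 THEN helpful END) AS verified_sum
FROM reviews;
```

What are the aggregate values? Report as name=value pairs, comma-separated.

stars_count=4, verified_sum=1649

[stars_count: stars = 4 OR length BETWEEN 1929 AND 1984]
review_id=8: ✗
review_id=9: ✗
review_id=10: ✗
review_id=11: ✗
review_id=12: ✗
review_id=13: ✓ → 1
review_id=14: ✗
review_id=15: ✗
review_id=16: ✓ → 1
review_id=17: ✓ → 1
review_id=18: ✓ → 1
review_id=19: ✗
stars_count = COUNT(1, 1, 1, 1) = 4
—
[verified_sum: verified >= 0]
review_id=8: ✓ → 184
review_id=9: ✓ → 170
review_id=10: ✓ → 172
review_id=11: ✓ → 172
review_id=12: ✓ → 92
review_id=13: ✓ → 12
review_id=14: ✓ → 35
review_id=15: ✓ → 126
review_id=16: ✓ → 273
review_id=17: ✓ → 46
review_id=18: ✓ → 141
review_id=19: ✓ → 226
verified_sum = 184 + 170 + 172 + 172 + 92 + 12 + 35 + 126 + 273 + 46 + 141 + 226 = 1649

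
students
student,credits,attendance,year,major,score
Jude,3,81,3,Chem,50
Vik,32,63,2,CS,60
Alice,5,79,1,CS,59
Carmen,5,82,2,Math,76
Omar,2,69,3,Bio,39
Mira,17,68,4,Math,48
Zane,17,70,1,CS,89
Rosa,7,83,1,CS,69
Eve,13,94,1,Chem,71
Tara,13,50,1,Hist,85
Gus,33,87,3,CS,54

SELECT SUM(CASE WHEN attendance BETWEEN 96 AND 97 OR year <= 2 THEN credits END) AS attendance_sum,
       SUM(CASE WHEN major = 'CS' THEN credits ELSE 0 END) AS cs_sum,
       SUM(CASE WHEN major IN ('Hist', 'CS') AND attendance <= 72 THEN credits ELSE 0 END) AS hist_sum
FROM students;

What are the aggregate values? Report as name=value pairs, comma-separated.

attendance_sum=92, cs_sum=94, hist_sum=62

[attendance_sum: attendance BETWEEN 96 AND 97 OR year <= 2]
student=Jude: ✗
student=Vik: ✓ → 32
student=Alice: ✓ → 5
student=Carmen: ✓ → 5
student=Omar: ✗
student=Mira: ✗
student=Zane: ✓ → 17
student=Rosa: ✓ → 7
student=Eve: ✓ → 13
student=Tara: ✓ → 13
student=Gus: ✗
attendance_sum = 32 + 5 + 5 + 17 + 7 + 13 + 13 = 92
—
[cs_sum: major = 'CS']
student=Jude: ✗
student=Vik: ✓ → 32
student=Alice: ✓ → 5
student=Carmen: ✗
student=Omar: ✗
student=Mira: ✗
student=Zane: ✓ → 17
student=Rosa: ✓ → 7
student=Eve: ✗
student=Tara: ✗
student=Gus: ✓ → 33
cs_sum = 32 + 5 + 17 + 7 + 33 = 94
—
[hist_sum: major IN ('Hist', 'CS') AND attendance <= 72]
student=Jude: ✗
student=Vik: ✓ → 32
student=Alice: ✗
student=Carmen: ✗
student=Omar: ✗
student=Mira: ✗
student=Zane: ✓ → 17
student=Rosa: ✗
student=Eve: ✗
student=Tara: ✓ → 13
student=Gus: ✗
hist_sum = 32 + 17 + 13 = 62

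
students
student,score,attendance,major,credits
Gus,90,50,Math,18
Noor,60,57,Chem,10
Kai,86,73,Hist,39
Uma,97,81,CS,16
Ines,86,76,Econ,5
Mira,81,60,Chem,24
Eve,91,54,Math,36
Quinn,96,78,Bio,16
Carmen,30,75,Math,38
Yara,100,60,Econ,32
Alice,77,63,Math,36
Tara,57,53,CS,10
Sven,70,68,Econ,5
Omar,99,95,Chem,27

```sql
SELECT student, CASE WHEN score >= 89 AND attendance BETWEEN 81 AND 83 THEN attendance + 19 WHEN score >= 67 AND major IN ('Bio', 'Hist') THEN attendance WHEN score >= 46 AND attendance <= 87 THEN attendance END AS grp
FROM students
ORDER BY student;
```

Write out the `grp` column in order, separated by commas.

63, NULL, 54, 50, 76, 73, 60, 57, NULL, 78, 68, 53, 100, 60

student=Alice: score >= 46 AND attendance <= 87 → 63
student=Carmen: (no match → NULL) → NULL
student=Eve: score >= 46 AND attendance <= 87 → 54
student=Gus: score >= 46 AND attendance <= 87 → 50
student=Ines: score >= 46 AND attendance <= 87 → 76
student=Kai: score >= 67 AND major IN ('Bio', 'Hist') → 73
student=Mira: score >= 46 AND attendance <= 87 → 60
student=Noor: score >= 46 AND attendance <= 87 → 57
student=Omar: (no match → NULL) → NULL
student=Quinn: score >= 67 AND major IN ('Bio', 'Hist') → 78
student=Sven: score >= 46 AND attendance <= 87 → 68
student=Tara: score >= 46 AND attendance <= 87 → 53
student=Uma: score >= 89 AND attendance BETWEEN 81 AND 83 → 100
student=Yara: score >= 46 AND attendance <= 87 → 60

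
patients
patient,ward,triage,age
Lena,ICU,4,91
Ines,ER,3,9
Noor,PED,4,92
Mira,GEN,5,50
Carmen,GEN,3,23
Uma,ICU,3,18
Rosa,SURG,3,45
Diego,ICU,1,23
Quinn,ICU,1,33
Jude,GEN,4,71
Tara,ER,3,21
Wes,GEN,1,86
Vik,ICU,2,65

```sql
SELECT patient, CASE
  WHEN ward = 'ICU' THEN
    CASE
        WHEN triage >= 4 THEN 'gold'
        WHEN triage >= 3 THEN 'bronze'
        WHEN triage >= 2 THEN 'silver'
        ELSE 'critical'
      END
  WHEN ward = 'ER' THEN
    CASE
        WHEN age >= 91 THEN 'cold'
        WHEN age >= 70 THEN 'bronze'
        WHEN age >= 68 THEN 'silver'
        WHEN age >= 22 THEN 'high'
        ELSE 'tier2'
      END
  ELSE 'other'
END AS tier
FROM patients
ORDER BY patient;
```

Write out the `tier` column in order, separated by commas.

other, critical, tier2, other, gold, other, other, critical, other, tier2, bronze, silver, other

patient=Carmen: ward='GEN' → outer ELSE → other
patient=Diego: ward='ICU' → inner[ELSE] → critical
patient=Ines: ward='ER' → inner[ELSE] → tier2
patient=Jude: ward='GEN' → outer ELSE → other
patient=Lena: ward='ICU' → inner[triage >= 4] → gold
patient=Mira: ward='GEN' → outer ELSE → other
patient=Noor: ward='PED' → outer ELSE → other
patient=Quinn: ward='ICU' → inner[ELSE] → critical
patient=Rosa: ward='SURG' → outer ELSE → other
patient=Tara: ward='ER' → inner[ELSE] → tier2
patient=Uma: ward='ICU' → inner[triage >= 3] → bronze
patient=Vik: ward='ICU' → inner[triage >= 2] → silver
patient=Wes: ward='GEN' → outer ELSE → other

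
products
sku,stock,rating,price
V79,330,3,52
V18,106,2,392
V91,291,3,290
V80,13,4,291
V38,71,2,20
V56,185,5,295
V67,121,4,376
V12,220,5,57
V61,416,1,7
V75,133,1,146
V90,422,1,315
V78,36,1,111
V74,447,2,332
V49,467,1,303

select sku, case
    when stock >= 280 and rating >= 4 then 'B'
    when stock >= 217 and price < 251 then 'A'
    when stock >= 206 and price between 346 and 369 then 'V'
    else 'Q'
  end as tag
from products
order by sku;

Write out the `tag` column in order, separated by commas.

sku=V12: stock >= 217 and price < 251 → A
sku=V18: ELSE → Q
sku=V38: ELSE → Q
sku=V49: ELSE → Q
sku=V56: ELSE → Q
sku=V61: stock >= 217 and price < 251 → A
sku=V67: ELSE → Q
sku=V74: ELSE → Q
sku=V75: ELSE → Q
sku=V78: ELSE → Q
sku=V79: stock >= 217 and price < 251 → A
sku=V80: ELSE → Q
sku=V90: ELSE → Q
sku=V91: ELSE → Q

A, Q, Q, Q, Q, A, Q, Q, Q, Q, A, Q, Q, Q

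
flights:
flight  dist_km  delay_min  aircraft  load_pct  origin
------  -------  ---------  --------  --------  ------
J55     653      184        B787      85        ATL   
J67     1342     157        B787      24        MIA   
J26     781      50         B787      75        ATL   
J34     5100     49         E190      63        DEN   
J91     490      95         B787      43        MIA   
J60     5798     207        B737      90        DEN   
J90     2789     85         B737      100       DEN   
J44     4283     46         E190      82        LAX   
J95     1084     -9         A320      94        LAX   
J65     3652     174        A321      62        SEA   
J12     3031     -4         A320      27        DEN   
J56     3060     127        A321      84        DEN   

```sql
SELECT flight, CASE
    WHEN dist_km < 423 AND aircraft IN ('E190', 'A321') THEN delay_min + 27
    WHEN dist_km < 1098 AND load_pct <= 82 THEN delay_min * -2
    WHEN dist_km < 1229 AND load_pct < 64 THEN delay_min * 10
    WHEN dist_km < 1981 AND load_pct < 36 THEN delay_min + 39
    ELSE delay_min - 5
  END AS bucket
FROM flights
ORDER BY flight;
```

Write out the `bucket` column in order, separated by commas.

flight=J12: ELSE → -9
flight=J26: dist_km < 1098 AND load_pct <= 82 → -100
flight=J34: ELSE → 44
flight=J44: ELSE → 41
flight=J55: ELSE → 179
flight=J56: ELSE → 122
flight=J60: ELSE → 202
flight=J65: ELSE → 169
flight=J67: dist_km < 1981 AND load_pct < 36 → 196
flight=J90: ELSE → 80
flight=J91: dist_km < 1098 AND load_pct <= 82 → -190
flight=J95: ELSE → -14

-9, -100, 44, 41, 179, 122, 202, 169, 196, 80, -190, -14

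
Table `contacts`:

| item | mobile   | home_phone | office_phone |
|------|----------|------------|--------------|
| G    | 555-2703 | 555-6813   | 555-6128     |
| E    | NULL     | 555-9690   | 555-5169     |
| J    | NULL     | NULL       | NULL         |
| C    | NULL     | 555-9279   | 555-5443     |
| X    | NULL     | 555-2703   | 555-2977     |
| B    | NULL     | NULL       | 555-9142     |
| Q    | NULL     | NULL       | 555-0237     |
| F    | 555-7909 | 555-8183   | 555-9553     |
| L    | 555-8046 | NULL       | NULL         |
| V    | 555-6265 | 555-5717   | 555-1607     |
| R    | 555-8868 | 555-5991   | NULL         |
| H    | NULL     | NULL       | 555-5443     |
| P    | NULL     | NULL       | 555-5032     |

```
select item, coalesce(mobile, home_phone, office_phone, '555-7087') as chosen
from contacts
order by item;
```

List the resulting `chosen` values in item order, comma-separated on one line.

item=B: mobile=NULL, home_phone=NULL, office_phone=555-9142 → 555-9142
item=C: mobile=NULL, home_phone=555-9279 → 555-9279
item=E: mobile=NULL, home_phone=555-9690 → 555-9690
item=F: mobile=555-7909 → 555-7909
item=G: mobile=555-2703 → 555-2703
item=H: mobile=NULL, home_phone=NULL, office_phone=555-5443 → 555-5443
item=J: mobile=NULL, home_phone=NULL, office_phone=NULL, → literal 555-7087 → 555-7087
item=L: mobile=555-8046 → 555-8046
item=P: mobile=NULL, home_phone=NULL, office_phone=555-5032 → 555-5032
item=Q: mobile=NULL, home_phone=NULL, office_phone=555-0237 → 555-0237
item=R: mobile=555-8868 → 555-8868
item=V: mobile=555-6265 → 555-6265
item=X: mobile=NULL, home_phone=555-2703 → 555-2703

555-9142, 555-9279, 555-9690, 555-7909, 555-2703, 555-5443, 555-7087, 555-8046, 555-5032, 555-0237, 555-8868, 555-6265, 555-2703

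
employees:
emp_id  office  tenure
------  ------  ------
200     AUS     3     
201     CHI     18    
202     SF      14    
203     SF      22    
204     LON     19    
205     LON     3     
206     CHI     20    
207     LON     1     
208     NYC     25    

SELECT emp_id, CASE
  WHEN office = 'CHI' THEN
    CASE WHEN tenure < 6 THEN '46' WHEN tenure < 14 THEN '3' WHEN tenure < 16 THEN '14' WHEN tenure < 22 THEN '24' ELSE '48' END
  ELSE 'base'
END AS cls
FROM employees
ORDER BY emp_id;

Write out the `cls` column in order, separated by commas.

emp_id=200: office='AUS' → outer ELSE → base
emp_id=201: office='CHI' → inner[tenure < 22] → 24
emp_id=202: office='SF' → outer ELSE → base
emp_id=203: office='SF' → outer ELSE → base
emp_id=204: office='LON' → outer ELSE → base
emp_id=205: office='LON' → outer ELSE → base
emp_id=206: office='CHI' → inner[tenure < 22] → 24
emp_id=207: office='LON' → outer ELSE → base
emp_id=208: office='NYC' → outer ELSE → base

base, 24, base, base, base, base, 24, base, base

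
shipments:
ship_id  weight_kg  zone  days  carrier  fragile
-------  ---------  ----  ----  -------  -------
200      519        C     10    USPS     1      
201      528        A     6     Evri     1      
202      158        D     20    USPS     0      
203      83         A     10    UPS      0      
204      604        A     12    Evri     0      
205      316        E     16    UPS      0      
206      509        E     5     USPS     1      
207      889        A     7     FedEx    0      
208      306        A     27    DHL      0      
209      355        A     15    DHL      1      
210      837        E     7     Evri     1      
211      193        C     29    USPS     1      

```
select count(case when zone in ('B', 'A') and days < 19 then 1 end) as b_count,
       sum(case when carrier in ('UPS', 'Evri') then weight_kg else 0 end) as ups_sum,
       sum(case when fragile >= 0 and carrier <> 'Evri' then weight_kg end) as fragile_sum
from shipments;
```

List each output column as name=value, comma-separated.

[b_count: zone in ('B', 'A') and days < 19]
ship_id=200: ✗
ship_id=201: ✓ → 1
ship_id=202: ✗
ship_id=203: ✓ → 1
ship_id=204: ✓ → 1
ship_id=205: ✗
ship_id=206: ✗
ship_id=207: ✓ → 1
ship_id=208: ✗
ship_id=209: ✓ → 1
ship_id=210: ✗
ship_id=211: ✗
b_count = COUNT(1, 1, 1, 1, 1) = 5
—
[ups_sum: carrier in ('UPS', 'Evri')]
ship_id=200: ✗
ship_id=201: ✓ → 528
ship_id=202: ✗
ship_id=203: ✓ → 83
ship_id=204: ✓ → 604
ship_id=205: ✓ → 316
ship_id=206: ✗
ship_id=207: ✗
ship_id=208: ✗
ship_id=209: ✗
ship_id=210: ✓ → 837
ship_id=211: ✗
ups_sum = 528 + 83 + 604 + 316 + 837 = 2368
—
[fragile_sum: fragile >= 0 and carrier <> 'Evri']
ship_id=200: ✓ → 519
ship_id=201: ✗
ship_id=202: ✓ → 158
ship_id=203: ✓ → 83
ship_id=204: ✗
ship_id=205: ✓ → 316
ship_id=206: ✓ → 509
ship_id=207: ✓ → 889
ship_id=208: ✓ → 306
ship_id=209: ✓ → 355
ship_id=210: ✗
ship_id=211: ✓ → 193
fragile_sum = 519 + 158 + 83 + 316 + 509 + 889 + 306 + 355 + 193 = 3328

b_count=5, ups_sum=2368, fragile_sum=3328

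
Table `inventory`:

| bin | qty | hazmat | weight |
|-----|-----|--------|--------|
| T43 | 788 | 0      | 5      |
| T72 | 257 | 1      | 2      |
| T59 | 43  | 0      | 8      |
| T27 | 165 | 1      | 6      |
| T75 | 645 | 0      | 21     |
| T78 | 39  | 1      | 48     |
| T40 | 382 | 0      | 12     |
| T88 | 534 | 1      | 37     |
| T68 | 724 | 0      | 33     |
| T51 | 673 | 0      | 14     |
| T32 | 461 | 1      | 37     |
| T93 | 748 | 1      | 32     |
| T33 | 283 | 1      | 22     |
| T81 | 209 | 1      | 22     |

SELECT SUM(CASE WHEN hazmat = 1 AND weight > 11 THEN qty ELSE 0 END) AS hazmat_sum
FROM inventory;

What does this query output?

bin=T43: ✗
bin=T72: ✗
bin=T59: ✗
bin=T27: ✗
bin=T75: ✗
bin=T78: ✓ → 39
bin=T40: ✗
bin=T88: ✓ → 534
bin=T68: ✗
bin=T51: ✗
bin=T32: ✓ → 461
bin=T93: ✓ → 748
bin=T33: ✓ → 283
bin=T81: ✓ → 209
hazmat_sum = 39 + 534 + 461 + 748 + 283 + 209 = 2274

2274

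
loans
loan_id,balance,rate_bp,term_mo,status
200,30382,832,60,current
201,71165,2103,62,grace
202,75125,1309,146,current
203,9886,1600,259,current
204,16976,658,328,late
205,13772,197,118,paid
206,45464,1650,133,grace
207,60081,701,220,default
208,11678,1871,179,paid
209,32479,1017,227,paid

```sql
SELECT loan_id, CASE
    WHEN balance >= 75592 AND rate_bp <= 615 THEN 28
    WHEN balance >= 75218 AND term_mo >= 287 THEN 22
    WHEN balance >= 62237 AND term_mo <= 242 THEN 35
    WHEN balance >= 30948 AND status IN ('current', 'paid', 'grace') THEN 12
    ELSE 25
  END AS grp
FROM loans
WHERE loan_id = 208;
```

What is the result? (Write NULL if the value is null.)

25

loan_id = 208: balance=11678, rate_bp=1871, term_mo=179, status=paid.
balance >= 75592 AND rate_bp <= 615 → false
balance >= 75218 AND term_mo >= 287 → false
balance >= 62237 AND term_mo <= 242 → false
balance >= 30948 AND status IN ('current', 'paid', 'grace') → false
No prior WHEN matched → ELSE → 25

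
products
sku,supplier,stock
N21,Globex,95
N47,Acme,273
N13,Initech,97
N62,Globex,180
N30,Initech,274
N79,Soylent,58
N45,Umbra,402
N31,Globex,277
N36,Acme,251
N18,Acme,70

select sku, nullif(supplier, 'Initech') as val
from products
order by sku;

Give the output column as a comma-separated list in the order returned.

sku=N13: supplier=Initech vs Initech: equal → NULL
sku=N18: supplier=Acme vs Initech: differ → Acme
sku=N21: supplier=Globex vs Initech: differ → Globex
sku=N30: supplier=Initech vs Initech: equal → NULL
sku=N31: supplier=Globex vs Initech: differ → Globex
sku=N36: supplier=Acme vs Initech: differ → Acme
sku=N45: supplier=Umbra vs Initech: differ → Umbra
sku=N47: supplier=Acme vs Initech: differ → Acme
sku=N62: supplier=Globex vs Initech: differ → Globex
sku=N79: supplier=Soylent vs Initech: differ → Soylent

NULL, Acme, Globex, NULL, Globex, Acme, Umbra, Acme, Globex, Soylent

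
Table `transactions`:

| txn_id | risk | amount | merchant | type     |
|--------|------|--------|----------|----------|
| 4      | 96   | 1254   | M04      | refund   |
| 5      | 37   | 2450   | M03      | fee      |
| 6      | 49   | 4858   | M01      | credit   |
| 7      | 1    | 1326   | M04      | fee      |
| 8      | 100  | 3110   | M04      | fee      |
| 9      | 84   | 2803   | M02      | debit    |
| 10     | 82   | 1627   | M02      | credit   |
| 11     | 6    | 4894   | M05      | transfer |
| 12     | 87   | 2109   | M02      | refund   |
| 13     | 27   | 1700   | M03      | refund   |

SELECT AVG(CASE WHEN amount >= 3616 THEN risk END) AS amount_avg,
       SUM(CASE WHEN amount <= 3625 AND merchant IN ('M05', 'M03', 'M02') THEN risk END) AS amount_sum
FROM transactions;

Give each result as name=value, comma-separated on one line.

[amount_avg: amount >= 3616]
txn_id=4: ✗
txn_id=5: ✗
txn_id=6: ✓ → 49
txn_id=7: ✗
txn_id=8: ✗
txn_id=9: ✗
txn_id=10: ✗
txn_id=11: ✓ → 6
txn_id=12: ✗
txn_id=13: ✗
amount_avg = (49 + 6) / 2 = 27.5
—
[amount_sum: amount <= 3625 AND merchant IN ('M05', 'M03', 'M02')]
txn_id=4: ✗
txn_id=5: ✓ → 37
txn_id=6: ✗
txn_id=7: ✗
txn_id=8: ✗
txn_id=9: ✓ → 84
txn_id=10: ✓ → 82
txn_id=11: ✗
txn_id=12: ✓ → 87
txn_id=13: ✓ → 27
amount_sum = 37 + 84 + 82 + 87 + 27 = 317

amount_avg=27.5, amount_sum=317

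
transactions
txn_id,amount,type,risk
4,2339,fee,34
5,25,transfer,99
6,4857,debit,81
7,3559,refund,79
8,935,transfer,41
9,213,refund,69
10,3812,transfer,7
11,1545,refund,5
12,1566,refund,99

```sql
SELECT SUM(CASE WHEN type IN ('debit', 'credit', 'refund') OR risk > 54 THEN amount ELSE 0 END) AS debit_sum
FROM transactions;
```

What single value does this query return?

txn_id=4: ✗
txn_id=5: ✓ → 25
txn_id=6: ✓ → 4857
txn_id=7: ✓ → 3559
txn_id=8: ✗
txn_id=9: ✓ → 213
txn_id=10: ✗
txn_id=11: ✓ → 1545
txn_id=12: ✓ → 1566
debit_sum = 25 + 4857 + 3559 + 213 + 1545 + 1566 = 11765

11765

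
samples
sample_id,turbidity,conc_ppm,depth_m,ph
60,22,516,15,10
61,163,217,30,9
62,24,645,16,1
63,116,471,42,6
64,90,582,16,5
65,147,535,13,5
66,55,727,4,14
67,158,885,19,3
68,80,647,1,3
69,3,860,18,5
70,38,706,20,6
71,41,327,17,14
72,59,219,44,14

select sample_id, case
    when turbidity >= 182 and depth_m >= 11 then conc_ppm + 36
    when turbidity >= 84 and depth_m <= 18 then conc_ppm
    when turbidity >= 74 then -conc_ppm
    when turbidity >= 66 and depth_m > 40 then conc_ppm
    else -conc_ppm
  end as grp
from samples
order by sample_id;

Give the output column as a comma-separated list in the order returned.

sample_id=60: ELSE → -516
sample_id=61: turbidity >= 74 → -217
sample_id=62: ELSE → -645
sample_id=63: turbidity >= 74 → -471
sample_id=64: turbidity >= 84 and depth_m <= 18 → 582
sample_id=65: turbidity >= 84 and depth_m <= 18 → 535
sample_id=66: ELSE → -727
sample_id=67: turbidity >= 74 → -885
sample_id=68: turbidity >= 74 → -647
sample_id=69: ELSE → -860
sample_id=70: ELSE → -706
sample_id=71: ELSE → -327
sample_id=72: ELSE → -219

-516, -217, -645, -471, 582, 535, -727, -885, -647, -860, -706, -327, -219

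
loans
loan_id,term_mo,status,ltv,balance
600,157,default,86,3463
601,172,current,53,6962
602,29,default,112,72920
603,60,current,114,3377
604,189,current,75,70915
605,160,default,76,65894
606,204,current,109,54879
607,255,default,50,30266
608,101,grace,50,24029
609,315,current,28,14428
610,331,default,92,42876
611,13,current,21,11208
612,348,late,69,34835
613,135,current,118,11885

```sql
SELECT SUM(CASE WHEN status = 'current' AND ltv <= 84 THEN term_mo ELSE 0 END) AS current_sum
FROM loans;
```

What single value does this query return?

loan_id=600: ✗
loan_id=601: ✓ → 172
loan_id=602: ✗
loan_id=603: ✗
loan_id=604: ✓ → 189
loan_id=605: ✗
loan_id=606: ✗
loan_id=607: ✗
loan_id=608: ✗
loan_id=609: ✓ → 315
loan_id=610: ✗
loan_id=611: ✓ → 13
loan_id=612: ✗
loan_id=613: ✗
current_sum = 172 + 189 + 315 + 13 = 689

689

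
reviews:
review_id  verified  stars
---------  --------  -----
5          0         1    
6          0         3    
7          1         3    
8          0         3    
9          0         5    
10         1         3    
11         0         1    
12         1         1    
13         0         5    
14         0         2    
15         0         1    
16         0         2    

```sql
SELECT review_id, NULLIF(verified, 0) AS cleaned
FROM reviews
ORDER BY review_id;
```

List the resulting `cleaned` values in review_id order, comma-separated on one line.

review_id=5: verified=0 vs 0: equal → NULL
review_id=6: verified=0 vs 0: equal → NULL
review_id=7: verified=1 vs 0: differ → 1
review_id=8: verified=0 vs 0: equal → NULL
review_id=9: verified=0 vs 0: equal → NULL
review_id=10: verified=1 vs 0: differ → 1
review_id=11: verified=0 vs 0: equal → NULL
review_id=12: verified=1 vs 0: differ → 1
review_id=13: verified=0 vs 0: equal → NULL
review_id=14: verified=0 vs 0: equal → NULL
review_id=15: verified=0 vs 0: equal → NULL
review_id=16: verified=0 vs 0: equal → NULL

NULL, NULL, 1, NULL, NULL, 1, NULL, 1, NULL, NULL, NULL, NULL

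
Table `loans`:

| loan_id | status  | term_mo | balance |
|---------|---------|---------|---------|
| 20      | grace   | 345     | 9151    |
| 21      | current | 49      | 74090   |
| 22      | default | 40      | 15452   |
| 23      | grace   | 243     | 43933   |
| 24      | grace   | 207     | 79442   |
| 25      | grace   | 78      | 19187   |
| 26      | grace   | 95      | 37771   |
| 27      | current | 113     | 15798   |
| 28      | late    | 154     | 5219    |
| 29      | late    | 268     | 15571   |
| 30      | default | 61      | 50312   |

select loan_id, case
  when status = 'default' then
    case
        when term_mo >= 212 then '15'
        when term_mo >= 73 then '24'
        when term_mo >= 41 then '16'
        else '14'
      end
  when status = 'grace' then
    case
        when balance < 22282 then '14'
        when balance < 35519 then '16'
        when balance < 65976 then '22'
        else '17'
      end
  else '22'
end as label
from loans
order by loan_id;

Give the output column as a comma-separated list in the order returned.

loan_id=20: status='grace' → inner[balance < 22282] → 14
loan_id=21: status='current' → outer ELSE → 22
loan_id=22: status='default' → inner[ELSE] → 14
loan_id=23: status='grace' → inner[balance < 65976] → 22
loan_id=24: status='grace' → inner[ELSE] → 17
loan_id=25: status='grace' → inner[balance < 22282] → 14
loan_id=26: status='grace' → inner[balance < 65976] → 22
loan_id=27: status='current' → outer ELSE → 22
loan_id=28: status='late' → outer ELSE → 22
loan_id=29: status='late' → outer ELSE → 22
loan_id=30: status='default' → inner[term_mo >= 41] → 16

14, 22, 14, 22, 17, 14, 22, 22, 22, 22, 16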